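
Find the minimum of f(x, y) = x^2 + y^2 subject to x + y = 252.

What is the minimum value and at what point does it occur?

Substitute y = 252 - x into f(x,y) = x^2 + y^2:
g(x) = x^2 + (252 - x)^2 = 2x^2 - 504x + 63504
g'(x) = 4x - 504 = 0  =>  x = 126
y = 252 - 126 = 126
Minimum value = 126^2 + 126^2 = 31752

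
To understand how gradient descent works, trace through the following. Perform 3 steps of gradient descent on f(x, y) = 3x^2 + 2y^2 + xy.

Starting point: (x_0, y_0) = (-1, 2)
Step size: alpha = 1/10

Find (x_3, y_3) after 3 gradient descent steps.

f(x,y) = 3x^2 + 2y^2 + xy
grad_x = 6x + 1y, grad_y = 4y + 1x
Step 1: grad = (-4, 7), (-3/5, 13/10)
Step 2: grad = (-23/10, 23/5), (-37/100, 21/25)
Step 3: grad = (-69/50, 299/100), (-29/125, 541/1000)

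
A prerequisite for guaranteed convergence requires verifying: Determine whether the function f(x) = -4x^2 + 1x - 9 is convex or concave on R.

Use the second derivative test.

f(x) = -4x^2 + 1x - 9
f'(x) = -8x + 1
f''(x) = -8
Since f''(x) = -8 < 0 for all x, f is concave on R.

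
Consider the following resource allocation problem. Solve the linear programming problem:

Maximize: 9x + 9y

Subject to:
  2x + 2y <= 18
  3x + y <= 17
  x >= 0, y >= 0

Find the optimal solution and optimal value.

Feasible vertices: (0, 0), (0, 9), (4, 5), (17/3, 0)
Objective 9x + 9y at each:
  (0, 0): 0
  (0, 9): 81
  (4, 5): 81
  (17/3, 0): 51
Maximum is 81 at (0, 9).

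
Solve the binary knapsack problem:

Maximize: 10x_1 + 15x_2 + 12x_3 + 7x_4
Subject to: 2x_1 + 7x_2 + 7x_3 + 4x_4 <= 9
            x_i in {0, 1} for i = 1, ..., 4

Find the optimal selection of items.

Items: item 1 (v=10, w=2), item 2 (v=15, w=7), item 3 (v=12, w=7), item 4 (v=7, w=4)
Capacity: 9
Checking all 16 subsets (w = total weight, v = total value):
  {}: w = 0, v = 0
  {1}: w = 2, v = 10
  {2}: w = 7, v = 15
  {3}: w = 7, v = 12
  {4}: w = 4, v = 7
  {1, 2}: w = 9, v = 25
  {1, 3}: w = 9, v = 22
  {1, 4}: w = 6, v = 17
  {2, 3}: w = 14 > 9, infeasible
  {2, 4}: w = 11 > 9, infeasible
  {3, 4}: w = 11 > 9, infeasible
  {1, 2, 3}: w = 16 > 9, infeasible
  {1, 2, 4}: w = 13 > 9, infeasible
  {1, 3, 4}: w = 13 > 9, infeasible
  {2, 3, 4}: w = 18 > 9, infeasible
  {1, 2, 3, 4}: w = 20 > 9, infeasible
Best feasible subset: items [1, 2]
Total weight: 9 <= 9, total value: 25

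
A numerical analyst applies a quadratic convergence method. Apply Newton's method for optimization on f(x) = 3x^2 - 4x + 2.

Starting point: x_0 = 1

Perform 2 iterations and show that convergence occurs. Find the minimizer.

f(x) = 3x^2 - 4x + 2, f'(x) = 6x + (-4), f''(x) = 6
Step 1: f'(1) = 2, x_1 = 1 - 2/6 = 2/3
Step 2: f'(2/3) = 0, x_2 = 2/3 (converged)
Newton's method converges in 1 step for quadratics.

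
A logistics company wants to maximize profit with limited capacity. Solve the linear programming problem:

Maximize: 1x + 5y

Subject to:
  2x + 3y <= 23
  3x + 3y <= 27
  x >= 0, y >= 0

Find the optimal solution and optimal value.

Feasible vertices: (0, 0), (0, 23/3), (4, 5), (9, 0)
Objective 1x + 5y at each:
  (0, 0): 0
  (0, 23/3): 115/3
  (4, 5): 29
  (9, 0): 9
Maximum is 115/3 at (0, 23/3).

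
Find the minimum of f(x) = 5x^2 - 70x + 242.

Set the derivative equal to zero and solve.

f(x) = 5x^2 - 70x + 242
f'(x) = 10x + (-70) = 0
x = 70/10 = 7
f(7) = -3
Since f''(x) = 10 > 0, this is a minimum.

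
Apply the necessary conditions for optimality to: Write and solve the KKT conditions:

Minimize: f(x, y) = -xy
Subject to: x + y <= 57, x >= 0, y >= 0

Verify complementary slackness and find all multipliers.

Problem: min -xy s.t. x + y <= 57 (multiplier lambda), x >= 0 (mu_x), y >= 0 (mu_y)
KKT stationarity: -y + lambda - mu_x = 0, -x + lambda - mu_y = 0, with lambda, mu_x, mu_y >= 0
Complementary slackness: lambda*(x + y - 57) = 0, mu_x*x = 0, mu_y*y = 0
If lambda = 0: y = -mu_x <= 0 and x = -mu_y <= 0 force x = y = 0 with f = 0; but x = y = 57/2 is feasible with f = -3249/4 < 0, so this is not the minimum. Hence lambda > 0 and x + y = 57.
Try x > 0, y > 0 (so mu_x = mu_y = 0): y = lambda, x = lambda => x = y = lambda
x + y = 57 => 2*lambda = 57 => lambda = 57/2
x* = y* = 57/2 > 0, consistent with mu_x = mu_y = 0.
(Any feasible point with x = 0 or y = 0 has f = 0 > -3249/4, so the minimum is not on those boundaries.)
min(-xy) = -3249/4 (i.e. max xy = 3249/4)
Multipliers: lambda = 57/2, mu_x = 0, mu_y = 0
Complementary slackness: lambda*(x + y - 57) = 57/2*(57/2 + 57/2 - 57) = 0, mu_x*x = 0*57/2 = 0, mu_y*y = 0*57/2 = 0. Satisfied.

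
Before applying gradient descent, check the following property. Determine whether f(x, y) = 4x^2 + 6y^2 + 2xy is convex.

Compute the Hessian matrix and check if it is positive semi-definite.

f(x,y) = 4x^2 + 6y^2 + 2xy
Hessian H = [[8, 2], [2, 12]]
trace(H) = 20, det(H) = 92
Eigenvalues: (20 +/- sqrt(32)) / 2 = 12.83, 7.172
Since both eigenvalues > 0, f is convex.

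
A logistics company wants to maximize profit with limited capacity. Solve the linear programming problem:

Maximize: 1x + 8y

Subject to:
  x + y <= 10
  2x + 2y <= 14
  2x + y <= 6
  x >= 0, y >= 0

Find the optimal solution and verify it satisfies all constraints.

Feasible vertices: (0, 0), (0, 6), (3, 0)
Objective 1x + 8y at each vertex:
  (0, 0): 0
  (0, 6): 48
  (3, 0): 3
Maximum is 48 at (0, 6).
Verify constraints at (x, y) = (0, 6):
  1*0 + 1*6 = 6 <= 10
  2*0 + 2*6 = 12 <= 14
  2*0 + 1*6 = 6 <= 6 (active)
  x = 0 >= 0, y = 6 >= 0. All constraints satisfied.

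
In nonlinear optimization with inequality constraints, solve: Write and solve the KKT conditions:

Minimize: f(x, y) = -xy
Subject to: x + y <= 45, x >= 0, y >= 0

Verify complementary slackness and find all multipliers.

Problem: min -xy s.t. x + y <= 45 (multiplier lambda), x >= 0 (mu_x), y >= 0 (mu_y)
KKT stationarity: -y + lambda - mu_x = 0, -x + lambda - mu_y = 0, with lambda, mu_x, mu_y >= 0
Complementary slackness: lambda*(x + y - 45) = 0, mu_x*x = 0, mu_y*y = 0
If lambda = 0: y = -mu_x <= 0 and x = -mu_y <= 0 force x = y = 0 with f = 0; but x = y = 45/2 is feasible with f = -2025/4 < 0, so this is not the minimum. Hence lambda > 0 and x + y = 45.
Try x > 0, y > 0 (so mu_x = mu_y = 0): y = lambda, x = lambda => x = y = lambda
x + y = 45 => 2*lambda = 45 => lambda = 45/2
x* = y* = 45/2 > 0, consistent with mu_x = mu_y = 0.
(Any feasible point with x = 0 or y = 0 has f = 0 > -2025/4, so the minimum is not on those boundaries.)
min(-xy) = -2025/4 (i.e. max xy = 2025/4)
Multipliers: lambda = 45/2, mu_x = 0, mu_y = 0
Complementary slackness: lambda*(x + y - 45) = 45/2*(45/2 + 45/2 - 45) = 0, mu_x*x = 0*45/2 = 0, mu_y*y = 0*45/2 = 0. Satisfied.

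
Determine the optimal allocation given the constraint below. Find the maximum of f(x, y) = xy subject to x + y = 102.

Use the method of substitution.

Substitute y = 102 - x into f(x,y) = xy:
g(x) = x(102 - x) = 102x - x^2
g'(x) = 102 - 2x = 0  =>  x = 51
y = 102 - 51 = 51
Maximum value = 51 * 51 = 2601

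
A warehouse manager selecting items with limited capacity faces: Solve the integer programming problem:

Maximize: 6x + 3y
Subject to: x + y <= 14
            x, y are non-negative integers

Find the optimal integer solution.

Objective: 6x + 3y, constraint: x + y <= 14
Coefficient of x is 6 >= coefficient of y is 3, so allocate the entire budget to x.
Optimal: x = 14, y = 0, value = 84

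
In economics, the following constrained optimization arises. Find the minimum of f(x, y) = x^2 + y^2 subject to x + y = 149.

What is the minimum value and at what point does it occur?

Substitute y = 149 - x into f(x,y) = x^2 + y^2:
g(x) = x^2 + (149 - x)^2 = 2x^2 - 298x + 22201
g'(x) = 4x - 298 = 0  =>  x = 149/2
y = 149 - 149/2 = 149/2
Minimum value = (149/2)^2 + (149/2)^2 = 22201/2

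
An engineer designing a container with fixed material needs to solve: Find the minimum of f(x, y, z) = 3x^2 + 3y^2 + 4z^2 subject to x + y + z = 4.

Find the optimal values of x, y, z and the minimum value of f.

Using Lagrange multipliers on f = 3x^2 + 3y^2 + 4z^2 with constraint x + y + z = 4:
Conditions: 2*3*x = lambda, 2*3*y = lambda, 2*4*z = lambda
So x = lambda/6, y = lambda/6, z = lambda/8
Substituting into constraint: lambda * (11/24) = 4
lambda = 96/11
x = 16/11, y = 16/11, z = 12/11
Minimum value = 192/11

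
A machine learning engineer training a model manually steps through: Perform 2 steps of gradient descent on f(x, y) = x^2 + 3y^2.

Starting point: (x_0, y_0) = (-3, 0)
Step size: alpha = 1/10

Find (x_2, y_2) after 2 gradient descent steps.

f(x,y) = x^2 + 3y^2
grad_x = 2x + 0y, grad_y = 6y + 0x
Step 1: grad = (-6, 0), (-12/5, 0)
Step 2: grad = (-24/5, 0), (-48/25, 0)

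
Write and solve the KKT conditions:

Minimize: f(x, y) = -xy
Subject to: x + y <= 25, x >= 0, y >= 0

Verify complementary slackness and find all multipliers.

Problem: min -xy s.t. x + y <= 25 (multiplier lambda), x >= 0 (mu_x), y >= 0 (mu_y)
KKT stationarity: -y + lambda - mu_x = 0, -x + lambda - mu_y = 0, with lambda, mu_x, mu_y >= 0
Complementary slackness: lambda*(x + y - 25) = 0, mu_x*x = 0, mu_y*y = 0
If lambda = 0: y = -mu_x <= 0 and x = -mu_y <= 0 force x = y = 0 with f = 0; but x = y = 25/2 is feasible with f = -625/4 < 0, so this is not the minimum. Hence lambda > 0 and x + y = 25.
Try x > 0, y > 0 (so mu_x = mu_y = 0): y = lambda, x = lambda => x = y = lambda
x + y = 25 => 2*lambda = 25 => lambda = 25/2
x* = y* = 25/2 > 0, consistent with mu_x = mu_y = 0.
(Any feasible point with x = 0 or y = 0 has f = 0 > -625/4, so the minimum is not on those boundaries.)
min(-xy) = -625/4 (i.e. max xy = 625/4)
Multipliers: lambda = 25/2, mu_x = 0, mu_y = 0
Complementary slackness: lambda*(x + y - 25) = 25/2*(25/2 + 25/2 - 25) = 0, mu_x*x = 0*25/2 = 0, mu_y*y = 0*25/2 = 0. Satisfied.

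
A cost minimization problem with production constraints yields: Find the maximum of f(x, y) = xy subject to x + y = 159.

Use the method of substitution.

Substitute y = 159 - x into f(x,y) = xy:
g(x) = x(159 - x) = 159x - x^2
g'(x) = 159 - 2x = 0  =>  x = 159/2
y = 159 - 159/2 = 159/2
Maximum value = (159/2) * (159/2) = 25281/4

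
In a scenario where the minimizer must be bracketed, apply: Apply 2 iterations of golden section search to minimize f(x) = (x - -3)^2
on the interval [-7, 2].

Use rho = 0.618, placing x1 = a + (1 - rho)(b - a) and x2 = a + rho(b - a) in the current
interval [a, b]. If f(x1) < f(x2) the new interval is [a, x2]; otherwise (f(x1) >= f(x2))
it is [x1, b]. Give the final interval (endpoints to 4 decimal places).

Golden section search for min of f(x) = (x - -3)^2 on [-7, 2].
Each step: x1 = a + (1 - rho)(b - a), x2 = a + rho(b - a); if f(x1) < f(x2) keep [a, x2], otherwise keep [x1, b].
Step 1: [-7.0000, 2.0000], x1=-3.5620 (f=0.3158), x2=-1.4380 (f=2.4398); f(x1) < f(x2) => keep [-7.0000, -1.4380]
Step 2: [-7.0000, -1.4380], x1=-4.8753 (f=3.5168), x2=-3.5627 (f=0.3166); f(x1) > f(x2) => keep [-4.8753, -1.4380]
Final interval: [-4.8753, -1.4380]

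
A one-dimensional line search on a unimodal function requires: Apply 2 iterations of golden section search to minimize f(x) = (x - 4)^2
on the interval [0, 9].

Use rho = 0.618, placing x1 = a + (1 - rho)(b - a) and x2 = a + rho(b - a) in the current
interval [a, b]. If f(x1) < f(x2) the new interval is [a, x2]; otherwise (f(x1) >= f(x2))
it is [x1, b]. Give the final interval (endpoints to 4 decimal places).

Golden section search for min of f(x) = (x - 4)^2 on [0, 9].
Each step: x1 = a + (1 - rho)(b - a), x2 = a + rho(b - a); if f(x1) < f(x2) keep [a, x2], otherwise keep [x1, b].
Step 1: [0.0000, 9.0000], x1=3.4380 (f=0.3158), x2=5.5620 (f=2.4398); f(x1) < f(x2) => keep [0.0000, 5.5620]
Step 2: [0.0000, 5.5620], x1=2.1247 (f=3.5168), x2=3.4373 (f=0.3166); f(x1) > f(x2) => keep [2.1247, 5.5620]
Final interval: [2.1247, 5.5620]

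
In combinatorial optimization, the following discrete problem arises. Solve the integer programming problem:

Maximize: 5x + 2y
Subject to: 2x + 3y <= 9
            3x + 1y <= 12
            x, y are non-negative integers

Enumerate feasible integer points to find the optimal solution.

Constraint 1: 2x + 3y <= 9
Constraint 2: 3x + 1y <= 12
Feasible x range (need y >= 0): 0 <= x <= min(9/2, 12/3) => x in {0, ..., 4}.
Enumerate feasible integer points row by row (the coefficient of y is 2 > 0, so for each x the largest feasible y gives the best value):
  x = 0: y <= min((9 - 2*0)/3, (12 - 3*0)/1) => y in {0, ..., 3}; best 5*0 + 2*3 = 6
  x = 1: y <= min((9 - 2*1)/3, (12 - 3*1)/1) => y in {0, ..., 2}; best 5*1 + 2*2 = 9
  x = 2: y <= min((9 - 2*2)/3, (12 - 3*2)/1) => y in {0, ..., 1}; best 5*2 + 2*1 = 12
  x = 3: y <= min((9 - 2*3)/3, (12 - 3*3)/1) => y in {0, ..., 1}; best 5*3 + 2*1 = 17
  x = 4: y <= min((9 - 2*4)/3, (12 - 3*4)/1) => y in {0}; best 5*4 + 2*0 = 20
The maximum 5x + 2y = 20 is achieved at x = 4, y = 0.
Check: 2*4 + 3*0 = 8 <= 9 and 3*4 + 1*0 = 12 <= 12.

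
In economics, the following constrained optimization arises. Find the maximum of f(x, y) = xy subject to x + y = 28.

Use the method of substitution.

Substitute y = 28 - x into f(x,y) = xy:
g(x) = x(28 - x) = 28x - x^2
g'(x) = 28 - 2x = 0  =>  x = 14
y = 28 - 14 = 14
Maximum value = 14 * 14 = 196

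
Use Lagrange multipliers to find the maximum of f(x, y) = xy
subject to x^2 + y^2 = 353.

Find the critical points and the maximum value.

Lagrange conditions: y = 2*lambda*x and x = 2*lambda*y
If x = 0 then y = 0, violating the constraint, so x, y != 0.
Dividing: y/x = x/y => x^2 = y^2 => y = x or y = -x
Constraint: 2x^2 = 353 => x^2 = 353/2 => x = +/-sqrt(353/2)
Critical points: (sqrt(353/2), sqrt(353/2)), (-sqrt(353/2), -sqrt(353/2)), (sqrt(353/2), -sqrt(353/2)), (-sqrt(353/2), sqrt(353/2))
  y = x:  xy = x^2 = 353/2  at (sqrt(353/2), sqrt(353/2)) and (-sqrt(353/2), -sqrt(353/2))
  y = -x: xy = -x^2 = -353/2 at (sqrt(353/2), -sqrt(353/2)) and (-sqrt(353/2), sqrt(353/2))
Maximum xy = 353/2 at (sqrt(353/2), sqrt(353/2)) and (-sqrt(353/2), -sqrt(353/2))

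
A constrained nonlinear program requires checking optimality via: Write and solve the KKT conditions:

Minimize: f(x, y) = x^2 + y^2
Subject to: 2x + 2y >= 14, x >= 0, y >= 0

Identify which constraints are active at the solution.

KKT conditions for min x^2 + y^2 s.t. 2x + 2y >= 14, x >= 0, y >= 0:
Stationarity: 2x = mu*2 + mu_x, 2y = mu*2 + mu_y, with mu, mu_x, mu_y >= 0
Complementary slackness: mu*(2x + 2y - 14) = 0, mu_x*x = 0, mu_y*y = 0
(0, 0) is infeasible (2*0 + 2*0 < 14), so if mu = 0 stationarity would force x = mu_x/2 >= 0, y = mu_y/2 >= 0 with mu_x*x = mu_y*y = 0, i.e. x = y = 0: contradiction. Hence mu > 0 and 2x + 2y = 14 is active.
Try x > 0, y > 0 (so mu_x = mu_y = 0): x = 2*mu/2, y = 2*mu/2
Substitute: 2*(2*mu/2) + 2*(2*mu/2) = 14
  mu*8/2 = 14 => mu = 7/2
x* = 7/2 > 0, y* = 7/2 > 0, consistent with mu_x = mu_y = 0.
f is convex and the constraints are linear, so this KKT point is the global minimum.
f* = 49/2
Active constraints: 2x + 2y >= 14 (holds with equality, mu = 7/2 > 0); x >= 0 and y >= 0 are inactive (mu_x = mu_y = 0).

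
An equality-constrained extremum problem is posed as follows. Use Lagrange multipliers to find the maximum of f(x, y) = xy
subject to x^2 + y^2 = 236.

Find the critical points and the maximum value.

Lagrange conditions: y = 2*lambda*x and x = 2*lambda*y
If x = 0 then y = 0, violating the constraint, so x, y != 0.
Dividing: y/x = x/y => x^2 = y^2 => y = x or y = -x
Constraint: 2x^2 = 236 => x^2 = 118 => x = +/-sqrt(118)
Critical points: (sqrt(118), sqrt(118)), (-sqrt(118), -sqrt(118)), (sqrt(118), -sqrt(118)), (-sqrt(118), sqrt(118))
  y = x:  xy = x^2 = 118  at (sqrt(118), sqrt(118)) and (-sqrt(118), -sqrt(118))
  y = -x: xy = -x^2 = -118 at (sqrt(118), -sqrt(118)) and (-sqrt(118), sqrt(118))
Maximum xy = 118 at (sqrt(118), sqrt(118)) and (-sqrt(118), -sqrt(118))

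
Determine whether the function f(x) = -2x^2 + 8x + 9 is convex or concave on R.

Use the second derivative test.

f(x) = -2x^2 + 8x + 9
f'(x) = -4x + 8
f''(x) = -4
Since f''(x) = -4 < 0 for all x, f is concave on R.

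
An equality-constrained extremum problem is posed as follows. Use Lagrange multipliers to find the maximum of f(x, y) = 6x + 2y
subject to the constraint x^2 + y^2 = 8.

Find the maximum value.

Set up Lagrange conditions: grad f = lambda * grad g
  6 = 2*lambda*x
  2 = 2*lambda*y
From these: x/y = 6/2, so x = 6t, y = 2t for some t.
Substitute into constraint: (6t)^2 + (2t)^2 = 8
  t^2 * 40 = 8
  t = sqrt(8/40)
Maximum = 6*x + 2*y = (6^2 + 2^2)*t = 40 * sqrt(8/40) = sqrt(320)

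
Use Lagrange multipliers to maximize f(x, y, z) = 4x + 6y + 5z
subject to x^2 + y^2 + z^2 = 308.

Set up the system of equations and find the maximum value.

Lagrange conditions: 4 = 2*lambda*x, 6 = 2*lambda*y, 5 = 2*lambda*z
So x:4 = y:6 = z:5, i.e. x = 4t, y = 6t, z = 5t
Constraint: t^2*(4^2 + 6^2 + 5^2) = 308
  t^2 * 77 = 308  =>  t = sqrt(4)
Maximum = 4*4t + 6*6t + 5*5t = 77*sqrt(4) = 154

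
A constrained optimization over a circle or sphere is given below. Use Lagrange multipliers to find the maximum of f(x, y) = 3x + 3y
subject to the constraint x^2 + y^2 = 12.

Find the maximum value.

Set up Lagrange conditions: grad f = lambda * grad g
  3 = 2*lambda*x
  3 = 2*lambda*y
From these: x/y = 3/3, so x = 3t, y = 3t for some t.
Substitute into constraint: (3t)^2 + (3t)^2 = 12
  t^2 * 18 = 12
  t = sqrt(12/18)
Maximum = 3*x + 3*y = (3^2 + 3^2)*t = 18 * sqrt(12/18) = sqrt(216)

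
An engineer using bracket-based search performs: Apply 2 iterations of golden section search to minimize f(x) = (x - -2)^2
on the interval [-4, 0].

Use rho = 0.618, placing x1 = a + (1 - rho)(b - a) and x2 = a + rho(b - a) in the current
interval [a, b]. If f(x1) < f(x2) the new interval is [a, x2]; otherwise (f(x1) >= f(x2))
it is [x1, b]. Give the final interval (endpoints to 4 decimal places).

Golden section search for min of f(x) = (x - -2)^2 on [-4, 0].
Each step: x1 = a + (1 - rho)(b - a), x2 = a + rho(b - a); if f(x1) < f(x2) keep [a, x2], otherwise keep [x1, b].
Step 1: [-4.0000, 0.0000], x1=-2.4720 (f=0.2228), x2=-1.5280 (f=0.2228); f(x1) = f(x2) (tie, not '<') => keep [-2.4720, 0.0000]
Step 2: [-2.4720, 0.0000], x1=-1.5277 (f=0.2231), x2=-0.9443 (f=1.1145); f(x1) < f(x2) => keep [-2.4720, -0.9443]
Final interval: [-2.4720, -0.9443]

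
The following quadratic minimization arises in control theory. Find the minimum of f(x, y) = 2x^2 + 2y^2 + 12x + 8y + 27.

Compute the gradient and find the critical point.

f(x,y) = 2x^2 + 2y^2 + 12x + 8y + 27
df/dx = 4x + (12) = 0  =>  x = -3
df/dy = 4y + (8) = 0  =>  y = -2
f(-3, -2) = 2*(-3)^2 + 2*(-2)^2 + 12*(-3) + 8*(-2) + 27 = 1
Hessian is diagonal with entries 4, 4 > 0, so this is a minimum.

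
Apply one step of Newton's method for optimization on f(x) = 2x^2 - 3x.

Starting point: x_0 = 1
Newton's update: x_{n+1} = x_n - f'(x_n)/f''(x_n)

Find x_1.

f(x) = 2x^2 - 3x
f'(x) = 4x + (-3), f''(x) = 4
Newton step: x_1 = x_0 - f'(x_0)/f''(x_0)
f'(1) = 1
x_1 = 1 - 1/4 = 3/4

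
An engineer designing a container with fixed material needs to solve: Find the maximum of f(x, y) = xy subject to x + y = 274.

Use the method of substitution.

Substitute y = 274 - x into f(x,y) = xy:
g(x) = x(274 - x) = 274x - x^2
g'(x) = 274 - 2x = 0  =>  x = 137
y = 274 - 137 = 137
Maximum value = 137 * 137 = 18769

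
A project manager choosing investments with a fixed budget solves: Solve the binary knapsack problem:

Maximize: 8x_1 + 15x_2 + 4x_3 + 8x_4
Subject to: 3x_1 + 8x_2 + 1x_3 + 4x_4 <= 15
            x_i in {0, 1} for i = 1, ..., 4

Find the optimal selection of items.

Items: item 1 (v=8, w=3), item 2 (v=15, w=8), item 3 (v=4, w=1), item 4 (v=8, w=4)
Capacity: 15
Checking all 16 subsets (w = total weight, v = total value):
  {}: w = 0, v = 0
  {1}: w = 3, v = 8
  {2}: w = 8, v = 15
  {3}: w = 1, v = 4
  {4}: w = 4, v = 8
  {1, 2}: w = 11, v = 23
  {1, 3}: w = 4, v = 12
  {1, 4}: w = 7, v = 16
  {2, 3}: w = 9, v = 19
  {2, 4}: w = 12, v = 23
  {3, 4}: w = 5, v = 12
  {1, 2, 3}: w = 12, v = 27
  {1, 2, 4}: w = 15, v = 31
  {1, 3, 4}: w = 8, v = 20
  {2, 3, 4}: w = 13, v = 27
  {1, 2, 3, 4}: w = 16 > 15, infeasible
Best feasible subset: items [1, 2, 4]
Total weight: 15 <= 15, total value: 31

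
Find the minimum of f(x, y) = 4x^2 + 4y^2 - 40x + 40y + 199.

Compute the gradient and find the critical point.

f(x,y) = 4x^2 + 4y^2 - 40x + 40y + 199
df/dx = 8x + (-40) = 0  =>  x = 5
df/dy = 8y + (40) = 0  =>  y = -5
f(5, -5) = 4*(5)^2 + 4*(-5)^2 + -40*(5) + 40*(-5) + 199 = -1
Hessian is diagonal with entries 8, 8 > 0, so this is a minimum.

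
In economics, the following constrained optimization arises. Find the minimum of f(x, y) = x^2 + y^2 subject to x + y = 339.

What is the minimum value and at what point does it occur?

Substitute y = 339 - x into f(x,y) = x^2 + y^2:
g(x) = x^2 + (339 - x)^2 = 2x^2 - 678x + 114921
g'(x) = 4x - 678 = 0  =>  x = 339/2
y = 339 - 339/2 = 339/2
Minimum value = (339/2)^2 + (339/2)^2 = 114921/2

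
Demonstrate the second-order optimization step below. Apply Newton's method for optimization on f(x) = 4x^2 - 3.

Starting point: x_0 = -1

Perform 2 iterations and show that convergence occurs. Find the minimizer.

f(x) = 4x^2 - 3, f'(x) = 8x + (0), f''(x) = 8
Step 1: f'(-1) = -8, x_1 = -1 - -8/8 = 0
Step 2: f'(0) = 0, x_2 = 0 (converged)
Newton's method converges in 1 step for quadratics.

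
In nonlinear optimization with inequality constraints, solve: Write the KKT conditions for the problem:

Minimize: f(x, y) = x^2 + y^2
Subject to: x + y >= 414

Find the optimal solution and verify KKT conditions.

KKT conditions for min x^2 + y^2 s.t. x + y >= 414:
Stationarity: 2x = mu, 2y = mu
So x = y = mu/2.
Complementary slackness: mu*(x + y - 414) = 0
Primal feasibility: x + y >= 414; dual feasibility: mu >= 0
If mu = 0 then x = y = 0, but 0 + 0 < 414 is infeasible, so the constraint is active.
Constraint active: x + y = 2*(mu/2) = 414 => mu = 414
x = y = 207, f = 85698
Verify: stationarity 2*207 = 414 = mu; primal 207 + 207 = 414 >= 414; dual mu = 414 >= 0; complementary slackness 414*(414 - 414) = 0. All KKT conditions hold.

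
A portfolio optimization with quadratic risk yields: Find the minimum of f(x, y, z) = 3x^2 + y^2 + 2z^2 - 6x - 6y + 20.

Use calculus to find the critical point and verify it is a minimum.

f(x,y,z) = 3x^2 + y^2 + 2z^2 - 6x - 6y + 20
df/dx = 6x + (-6) = 0 => x = 1
df/dy = 2y + (-6) = 0 => y = 3
df/dz = 4z + (0) = 0 => z = 0
f(1,3,0) = 3*(1)^2 + 1*(3)^2 + 2*(0)^2 + -6*(1) + -6*(3) + 20 = 8
Hessian is diagonal with entries 6, 2, 4 > 0, confirmed minimum.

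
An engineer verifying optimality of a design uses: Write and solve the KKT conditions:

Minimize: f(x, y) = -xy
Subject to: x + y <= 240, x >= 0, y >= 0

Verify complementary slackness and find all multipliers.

Problem: min -xy s.t. x + y <= 240 (multiplier lambda), x >= 0 (mu_x), y >= 0 (mu_y)
KKT stationarity: -y + lambda - mu_x = 0, -x + lambda - mu_y = 0, with lambda, mu_x, mu_y >= 0
Complementary slackness: lambda*(x + y - 240) = 0, mu_x*x = 0, mu_y*y = 0
If lambda = 0: y = -mu_x <= 0 and x = -mu_y <= 0 force x = y = 0 with f = 0; but x = y = 120 is feasible with f = -14400 < 0, so this is not the minimum. Hence lambda > 0 and x + y = 240.
Try x > 0, y > 0 (so mu_x = mu_y = 0): y = lambda, x = lambda => x = y = lambda
x + y = 240 => 2*lambda = 240 => lambda = 120
x* = y* = 120 > 0, consistent with mu_x = mu_y = 0.
(Any feasible point with x = 0 or y = 0 has f = 0 > -14400, so the minimum is not on those boundaries.)
min(-xy) = -14400 (i.e. max xy = 14400)
Multipliers: lambda = 120, mu_x = 0, mu_y = 0
Complementary slackness: lambda*(x + y - 240) = 120*(120 + 120 - 240) = 0, mu_x*x = 0*120 = 0, mu_y*y = 0*120 = 0. Satisfied.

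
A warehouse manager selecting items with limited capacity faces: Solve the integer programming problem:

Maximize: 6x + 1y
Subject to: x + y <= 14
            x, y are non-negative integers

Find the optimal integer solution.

Objective: 6x + 1y, constraint: x + y <= 14
Coefficient of x is 6 >= coefficient of y is 1, so allocate the entire budget to x.
Optimal: x = 14, y = 0, value = 84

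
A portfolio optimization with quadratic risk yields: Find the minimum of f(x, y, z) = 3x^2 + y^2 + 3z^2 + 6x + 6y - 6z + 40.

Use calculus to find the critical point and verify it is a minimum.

f(x,y,z) = 3x^2 + y^2 + 3z^2 + 6x + 6y - 6z + 40
df/dx = 6x + (6) = 0 => x = -1
df/dy = 2y + (6) = 0 => y = -3
df/dz = 6z + (-6) = 0 => z = 1
f(-1,-3,1) = 3*(-1)^2 + 1*(-3)^2 + 3*(1)^2 + 6*(-1) + 6*(-3) + -6*(1) + 40 = 25
Hessian is diagonal with entries 6, 2, 6 > 0, confirmed minimum.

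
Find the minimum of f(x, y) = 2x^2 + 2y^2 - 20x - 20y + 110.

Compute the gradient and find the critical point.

f(x,y) = 2x^2 + 2y^2 - 20x - 20y + 110
df/dx = 4x + (-20) = 0  =>  x = 5
df/dy = 4y + (-20) = 0  =>  y = 5
f(5, 5) = 2*(5)^2 + 2*(5)^2 + -20*(5) + -20*(5) + 110 = 10
Hessian is diagonal with entries 4, 4 > 0, so this is a minimum.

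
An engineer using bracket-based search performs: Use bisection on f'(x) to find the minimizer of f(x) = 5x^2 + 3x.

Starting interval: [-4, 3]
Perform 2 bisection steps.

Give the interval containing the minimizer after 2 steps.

Finding critical point of f(x) = 5x^2 + 3x using bisection on f'(x) = 10x + 3.
f'(x) = 0 when x = -3/10.
Starting interval: [-4, 3]
Step 1: mid = -1/2, f'(mid) = -2, new interval = [-1/2, 3]
Step 2: mid = 5/4, f'(mid) = 31/2, new interval = [-1/2, 5/4]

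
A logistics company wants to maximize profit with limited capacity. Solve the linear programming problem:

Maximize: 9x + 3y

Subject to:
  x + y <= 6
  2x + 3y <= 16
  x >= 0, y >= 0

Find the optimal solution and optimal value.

Feasible vertices: (0, 0), (0, 16/3), (2, 4), (6, 0)
Objective 9x + 3y at each:
  (0, 0): 0
  (0, 16/3): 16
  (2, 4): 30
  (6, 0): 54
Maximum is 54 at (6, 0).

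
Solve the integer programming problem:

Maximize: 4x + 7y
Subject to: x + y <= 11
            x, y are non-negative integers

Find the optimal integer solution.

Objective: 4x + 7y, constraint: x + y <= 11
Coefficient of y is 7 > coefficient of x is 4, so allocate the entire budget to y.
Optimal: x = 0, y = 11, value = 77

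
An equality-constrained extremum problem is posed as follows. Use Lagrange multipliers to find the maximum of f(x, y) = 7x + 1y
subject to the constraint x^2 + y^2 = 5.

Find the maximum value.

Set up Lagrange conditions: grad f = lambda * grad g
  7 = 2*lambda*x
  1 = 2*lambda*y
From these: x/y = 7/1, so x = 7t, y = 1t for some t.
Substitute into constraint: (7t)^2 + (1t)^2 = 5
  t^2 * 50 = 5
  t = sqrt(5/50)
Maximum = 7*x + 1*y = (7^2 + 1^2)*t = 50 * sqrt(5/50) = sqrt(250)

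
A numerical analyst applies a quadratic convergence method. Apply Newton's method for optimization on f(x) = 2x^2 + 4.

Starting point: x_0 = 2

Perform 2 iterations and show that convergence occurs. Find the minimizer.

f(x) = 2x^2 + 4, f'(x) = 4x + (0), f''(x) = 4
Step 1: f'(2) = 8, x_1 = 2 - 8/4 = 0
Step 2: f'(0) = 0, x_2 = 0 (converged)
Newton's method converges in 1 step for quadratics.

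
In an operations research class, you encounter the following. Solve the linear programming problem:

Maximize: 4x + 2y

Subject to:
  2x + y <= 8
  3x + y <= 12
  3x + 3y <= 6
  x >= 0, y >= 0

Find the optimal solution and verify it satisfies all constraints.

Feasible vertices: (0, 0), (0, 2), (2, 0)
Objective 4x + 2y at each vertex:
  (0, 0): 0
  (0, 2): 4
  (2, 0): 8
Maximum is 8 at (2, 0).
Verify constraints at (x, y) = (2, 0):
  2*2 + 1*0 = 4 <= 8
  3*2 + 1*0 = 6 <= 12
  3*2 + 3*0 = 6 <= 6 (active)
  x = 2 >= 0, y = 0 >= 0. All constraints satisfied.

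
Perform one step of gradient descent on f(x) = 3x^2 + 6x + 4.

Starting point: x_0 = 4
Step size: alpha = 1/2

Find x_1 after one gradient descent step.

f(x) = 3x^2 + 6x + 4
f'(x) = 6x + 6
f'(4) = 6*4 + (6) = 30
x_1 = x_0 - alpha * f'(x_0) = 4 - 1/2 * 30 = -11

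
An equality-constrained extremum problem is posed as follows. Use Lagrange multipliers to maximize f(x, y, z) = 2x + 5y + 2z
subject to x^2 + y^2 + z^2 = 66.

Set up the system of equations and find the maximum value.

Lagrange conditions: 2 = 2*lambda*x, 5 = 2*lambda*y, 2 = 2*lambda*z
So x:2 = y:5 = z:2, i.e. x = 2t, y = 5t, z = 2t
Constraint: t^2*(2^2 + 5^2 + 2^2) = 66
  t^2 * 33 = 66  =>  t = sqrt(2)
Maximum = 2*2t + 5*5t + 2*2t = 33*sqrt(2) = sqrt(2178)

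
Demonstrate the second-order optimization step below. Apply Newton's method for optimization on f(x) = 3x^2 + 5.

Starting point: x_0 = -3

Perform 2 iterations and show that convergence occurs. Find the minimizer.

f(x) = 3x^2 + 5, f'(x) = 6x + (0), f''(x) = 6
Step 1: f'(-3) = -18, x_1 = -3 - -18/6 = 0
Step 2: f'(0) = 0, x_2 = 0 (converged)
Newton's method converges in 1 step for quadratics.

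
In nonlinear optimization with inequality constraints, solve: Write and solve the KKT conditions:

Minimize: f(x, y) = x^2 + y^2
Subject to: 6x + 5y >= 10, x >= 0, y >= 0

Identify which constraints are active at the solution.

KKT conditions for min x^2 + y^2 s.t. 6x + 5y >= 10, x >= 0, y >= 0:
Stationarity: 2x = mu*6 + mu_x, 2y = mu*5 + mu_y, with mu, mu_x, mu_y >= 0
Complementary slackness: mu*(6x + 5y - 10) = 0, mu_x*x = 0, mu_y*y = 0
(0, 0) is infeasible (6*0 + 5*0 < 10), so if mu = 0 stationarity would force x = mu_x/2 >= 0, y = mu_y/2 >= 0 with mu_x*x = mu_y*y = 0, i.e. x = y = 0: contradiction. Hence mu > 0 and 6x + 5y = 10 is active.
Try x > 0, y > 0 (so mu_x = mu_y = 0): x = 6*mu/2, y = 5*mu/2
Substitute: 6*(6*mu/2) + 5*(5*mu/2) = 10
  mu*61/2 = 10 => mu = 20/61
x* = 60/61 > 0, y* = 50/61 > 0, consistent with mu_x = mu_y = 0.
f is convex and the constraints are linear, so this KKT point is the global minimum.
f* = 100/61
Active constraints: 6x + 5y >= 10 (holds with equality, mu = 20/61 > 0); x >= 0 and y >= 0 are inactive (mu_x = mu_y = 0).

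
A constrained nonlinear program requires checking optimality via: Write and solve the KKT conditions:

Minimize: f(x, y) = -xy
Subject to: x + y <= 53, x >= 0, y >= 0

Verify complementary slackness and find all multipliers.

Problem: min -xy s.t. x + y <= 53 (multiplier lambda), x >= 0 (mu_x), y >= 0 (mu_y)
KKT stationarity: -y + lambda - mu_x = 0, -x + lambda - mu_y = 0, with lambda, mu_x, mu_y >= 0
Complementary slackness: lambda*(x + y - 53) = 0, mu_x*x = 0, mu_y*y = 0
If lambda = 0: y = -mu_x <= 0 and x = -mu_y <= 0 force x = y = 0 with f = 0; but x = y = 53/2 is feasible with f = -2809/4 < 0, so this is not the minimum. Hence lambda > 0 and x + y = 53.
Try x > 0, y > 0 (so mu_x = mu_y = 0): y = lambda, x = lambda => x = y = lambda
x + y = 53 => 2*lambda = 53 => lambda = 53/2
x* = y* = 53/2 > 0, consistent with mu_x = mu_y = 0.
(Any feasible point with x = 0 or y = 0 has f = 0 > -2809/4, so the minimum is not on those boundaries.)
min(-xy) = -2809/4 (i.e. max xy = 2809/4)
Multipliers: lambda = 53/2, mu_x = 0, mu_y = 0
Complementary slackness: lambda*(x + y - 53) = 53/2*(53/2 + 53/2 - 53) = 0, mu_x*x = 0*53/2 = 0, mu_y*y = 0*53/2 = 0. Satisfied.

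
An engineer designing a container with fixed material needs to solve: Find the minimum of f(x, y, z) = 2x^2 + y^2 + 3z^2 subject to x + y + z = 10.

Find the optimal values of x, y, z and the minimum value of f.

Using Lagrange multipliers on f = 2x^2 + y^2 + 3z^2 with constraint x + y + z = 10:
Conditions: 2*2*x = lambda, 2*1*y = lambda, 2*3*z = lambda
So x = lambda/4, y = lambda/2, z = lambda/6
Substituting into constraint: lambda * (11/12) = 10
lambda = 120/11
x = 30/11, y = 60/11, z = 20/11
Minimum value = 600/11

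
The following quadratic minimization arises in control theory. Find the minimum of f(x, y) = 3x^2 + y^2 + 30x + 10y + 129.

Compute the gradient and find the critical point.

f(x,y) = 3x^2 + y^2 + 30x + 10y + 129
df/dx = 6x + (30) = 0  =>  x = -5
df/dy = 2y + (10) = 0  =>  y = -5
f(-5, -5) = 3*(-5)^2 + 1*(-5)^2 + 30*(-5) + 10*(-5) + 129 = 29
Hessian is diagonal with entries 6, 2 > 0, so this is a minimum.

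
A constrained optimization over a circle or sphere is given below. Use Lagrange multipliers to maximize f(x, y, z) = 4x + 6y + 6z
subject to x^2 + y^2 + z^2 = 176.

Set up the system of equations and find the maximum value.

Lagrange conditions: 4 = 2*lambda*x, 6 = 2*lambda*y, 6 = 2*lambda*z
So x:4 = y:6 = z:6, i.e. x = 4t, y = 6t, z = 6t
Constraint: t^2*(4^2 + 6^2 + 6^2) = 176
  t^2 * 88 = 176  =>  t = sqrt(2)
Maximum = 4*4t + 6*6t + 6*6t = 88*sqrt(2) = sqrt(15488)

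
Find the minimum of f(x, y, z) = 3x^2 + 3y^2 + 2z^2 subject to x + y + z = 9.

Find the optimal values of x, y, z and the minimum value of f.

Using Lagrange multipliers on f = 3x^2 + 3y^2 + 2z^2 with constraint x + y + z = 9:
Conditions: 2*3*x = lambda, 2*3*y = lambda, 2*2*z = lambda
So x = lambda/6, y = lambda/6, z = lambda/4
Substituting into constraint: lambda * (7/12) = 9
lambda = 108/7
x = 18/7, y = 18/7, z = 27/7
Minimum value = 486/7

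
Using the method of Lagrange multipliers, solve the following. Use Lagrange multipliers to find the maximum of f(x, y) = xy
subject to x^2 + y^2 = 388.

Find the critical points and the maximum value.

Lagrange conditions: y = 2*lambda*x and x = 2*lambda*y
If x = 0 then y = 0, violating the constraint, so x, y != 0.
Dividing: y/x = x/y => x^2 = y^2 => y = x or y = -x
Constraint: 2x^2 = 388 => x^2 = 194 => x = +/-sqrt(194)
Critical points: (sqrt(194), sqrt(194)), (-sqrt(194), -sqrt(194)), (sqrt(194), -sqrt(194)), (-sqrt(194), sqrt(194))
  y = x:  xy = x^2 = 194  at (sqrt(194), sqrt(194)) and (-sqrt(194), -sqrt(194))
  y = -x: xy = -x^2 = -194 at (sqrt(194), -sqrt(194)) and (-sqrt(194), sqrt(194))
Maximum xy = 194 at (sqrt(194), sqrt(194)) and (-sqrt(194), -sqrt(194))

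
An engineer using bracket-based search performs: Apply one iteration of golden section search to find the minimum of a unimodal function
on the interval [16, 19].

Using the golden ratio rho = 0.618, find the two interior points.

Golden section search on [16, 19].
Golden ratio rho = 0.618 (approx).
Interior points:
  x_1 = 16 + (1-0.618)*3 = 17.1460
  x_2 = 16 + 0.618*3 = 17.8540
Compare f(x_1) and f(x_2) to determine which subinterval to keep.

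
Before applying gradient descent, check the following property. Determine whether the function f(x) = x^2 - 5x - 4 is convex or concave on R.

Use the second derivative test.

f(x) = x^2 - 5x - 4
f'(x) = 2x - 5
f''(x) = 2
Since f''(x) = 2 > 0 for all x, f is convex on R.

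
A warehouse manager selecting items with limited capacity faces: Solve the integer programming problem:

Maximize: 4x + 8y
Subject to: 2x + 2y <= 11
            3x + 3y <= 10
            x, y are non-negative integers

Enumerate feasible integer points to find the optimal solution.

Constraint 1: 2x + 2y <= 11
Constraint 2: 3x + 3y <= 10
Feasible x range (need y >= 0): 0 <= x <= min(11/2, 10/3) => x in {0, ..., 3}.
Enumerate feasible integer points row by row (the coefficient of y is 8 > 0, so for each x the largest feasible y gives the best value):
  x = 0: y <= min((11 - 2*0)/2, (10 - 3*0)/3) => y in {0, ..., 3}; best 4*0 + 8*3 = 24
  x = 1: y <= min((11 - 2*1)/2, (10 - 3*1)/3) => y in {0, ..., 2}; best 4*1 + 8*2 = 20
  x = 2: y <= min((11 - 2*2)/2, (10 - 3*2)/3) => y in {0, ..., 1}; best 4*2 + 8*1 = 16
  x = 3: y <= min((11 - 2*3)/2, (10 - 3*3)/3) => y in {0}; best 4*3 + 8*0 = 12
The maximum 4x + 8y = 24 is achieved at x = 0, y = 3.
Check: 2*0 + 2*3 = 6 <= 11 and 3*0 + 3*3 = 9 <= 10.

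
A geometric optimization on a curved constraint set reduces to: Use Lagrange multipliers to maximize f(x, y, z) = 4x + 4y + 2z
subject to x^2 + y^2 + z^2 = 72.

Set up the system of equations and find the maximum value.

Lagrange conditions: 4 = 2*lambda*x, 4 = 2*lambda*y, 2 = 2*lambda*z
So x:4 = y:4 = z:2, i.e. x = 4t, y = 4t, z = 2t
Constraint: t^2*(4^2 + 4^2 + 2^2) = 72
  t^2 * 36 = 72  =>  t = sqrt(2)
Maximum = 4*4t + 4*4t + 2*2t = 36*sqrt(2) = sqrt(2592)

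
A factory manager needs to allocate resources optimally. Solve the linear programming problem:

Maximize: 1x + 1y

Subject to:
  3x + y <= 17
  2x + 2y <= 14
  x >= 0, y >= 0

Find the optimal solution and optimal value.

Feasible vertices: (0, 0), (0, 7), (5, 2), (17/3, 0)
Objective 1x + 1y at each:
  (0, 0): 0
  (0, 7): 7
  (5, 2): 7
  (17/3, 0): 17/3
Maximum is 7 at (0, 7).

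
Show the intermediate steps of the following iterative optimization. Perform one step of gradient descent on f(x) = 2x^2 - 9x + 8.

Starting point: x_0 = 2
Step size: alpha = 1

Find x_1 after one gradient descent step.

f(x) = 2x^2 - 9x + 8
f'(x) = 4x - 9
f'(2) = 4*2 + (-9) = -1
x_1 = x_0 - alpha * f'(x_0) = 2 - 1 * -1 = 3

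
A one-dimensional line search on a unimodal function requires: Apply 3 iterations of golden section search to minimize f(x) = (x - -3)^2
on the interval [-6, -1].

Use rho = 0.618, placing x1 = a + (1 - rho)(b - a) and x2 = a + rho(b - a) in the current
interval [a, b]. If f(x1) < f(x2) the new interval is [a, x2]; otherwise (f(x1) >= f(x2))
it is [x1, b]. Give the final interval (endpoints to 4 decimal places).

Golden section search for min of f(x) = (x - -3)^2 on [-6, -1].
Each step: x1 = a + (1 - rho)(b - a), x2 = a + rho(b - a); if f(x1) < f(x2) keep [a, x2], otherwise keep [x1, b].
Step 1: [-6.0000, -1.0000], x1=-4.0900 (f=1.1881), x2=-2.9100 (f=0.0081); f(x1) > f(x2) => keep [-4.0900, -1.0000]
Step 2: [-4.0900, -1.0000], x1=-2.9096 (f=0.0082), x2=-2.1804 (f=0.6718); f(x1) < f(x2) => keep [-4.0900, -2.1804]
Step 3: [-4.0900, -2.1804], x1=-3.3605 (f=0.1300), x2=-2.9099 (f=0.0081); f(x1) > f(x2) => keep [-3.3605, -2.1804]
Final interval: [-3.3605, -2.1804]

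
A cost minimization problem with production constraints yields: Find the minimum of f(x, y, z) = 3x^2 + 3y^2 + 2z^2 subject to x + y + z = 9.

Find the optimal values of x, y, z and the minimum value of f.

Using Lagrange multipliers on f = 3x^2 + 3y^2 + 2z^2 with constraint x + y + z = 9:
Conditions: 2*3*x = lambda, 2*3*y = lambda, 2*2*z = lambda
So x = lambda/6, y = lambda/6, z = lambda/4
Substituting into constraint: lambda * (7/12) = 9
lambda = 108/7
x = 18/7, y = 18/7, z = 27/7
Minimum value = 486/7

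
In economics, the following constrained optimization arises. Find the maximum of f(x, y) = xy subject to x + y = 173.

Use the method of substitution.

Substitute y = 173 - x into f(x,y) = xy:
g(x) = x(173 - x) = 173x - x^2
g'(x) = 173 - 2x = 0  =>  x = 173/2
y = 173 - 173/2 = 173/2
Maximum value = (173/2) * (173/2) = 29929/4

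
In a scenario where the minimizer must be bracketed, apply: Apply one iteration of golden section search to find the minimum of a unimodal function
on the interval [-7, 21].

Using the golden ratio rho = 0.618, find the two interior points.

Golden section search on [-7, 21].
Golden ratio rho = 0.618 (approx).
Interior points:
  x_1 = -7 + (1-0.618)*28 = 3.6960
  x_2 = -7 + 0.618*28 = 10.3040
Compare f(x_1) and f(x_2) to determine which subinterval to keep.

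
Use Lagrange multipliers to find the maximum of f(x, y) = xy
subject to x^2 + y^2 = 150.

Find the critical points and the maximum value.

Lagrange conditions: y = 2*lambda*x and x = 2*lambda*y
If x = 0 then y = 0, violating the constraint, so x, y != 0.
Dividing: y/x = x/y => x^2 = y^2 => y = x or y = -x
Constraint: 2x^2 = 150 => x^2 = 75 => x = +/-sqrt(75)
Critical points: (sqrt(75), sqrt(75)), (-sqrt(75), -sqrt(75)), (sqrt(75), -sqrt(75)), (-sqrt(75), sqrt(75))
  y = x:  xy = x^2 = 75  at (sqrt(75), sqrt(75)) and (-sqrt(75), -sqrt(75))
  y = -x: xy = -x^2 = -75 at (sqrt(75), -sqrt(75)) and (-sqrt(75), sqrt(75))
Maximum xy = 75 at (sqrt(75), sqrt(75)) and (-sqrt(75), -sqrt(75))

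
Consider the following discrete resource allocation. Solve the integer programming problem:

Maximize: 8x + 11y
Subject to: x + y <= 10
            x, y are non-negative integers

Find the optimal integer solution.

Objective: 8x + 11y, constraint: x + y <= 10
Coefficient of y is 11 > coefficient of x is 8, so allocate the entire budget to y.
Optimal: x = 0, y = 10, value = 110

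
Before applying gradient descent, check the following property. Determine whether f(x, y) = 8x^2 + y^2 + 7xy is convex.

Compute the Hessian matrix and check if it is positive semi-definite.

f(x,y) = 8x^2 + y^2 + 7xy
Hessian H = [[16, 7], [7, 2]]
trace(H) = 18, det(H) = -17
Eigenvalues: (18 +/- sqrt(392)) / 2 = 18.9, -0.8995
Since not both eigenvalues positive, f is neither convex nor concave.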